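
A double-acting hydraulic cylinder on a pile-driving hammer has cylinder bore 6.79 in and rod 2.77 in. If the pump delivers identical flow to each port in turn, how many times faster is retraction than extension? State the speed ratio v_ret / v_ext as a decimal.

Cap-side area A_cap = π/4 × (6.79 in)² = 36.21 in^2
Rod-side annular area A_ann = π/4 × (6.79² − 2.77²) = 30.18 in^2
For equal Q, v ∝ 1/A, so v_ret/v_ext = A_cap/A_ann.

v_ret/v_ext ≈ 1.20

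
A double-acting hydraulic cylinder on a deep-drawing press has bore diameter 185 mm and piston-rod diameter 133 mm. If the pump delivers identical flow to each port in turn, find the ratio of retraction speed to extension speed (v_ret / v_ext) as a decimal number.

Cap-side area A_cap = π/4 × (185 mm)² = 26880 mm^2
Rod-side annular area A_ann = π/4 × (185² − 133²) = 12990 mm^2
For equal Q, v ∝ 1/A, so v_ret/v_ext = A_cap/A_ann.

v_ret/v_ext ≈ 2.07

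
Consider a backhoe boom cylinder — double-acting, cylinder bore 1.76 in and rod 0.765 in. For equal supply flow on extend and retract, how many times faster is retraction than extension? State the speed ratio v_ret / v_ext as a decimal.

v_ret/v_ext ≈ 1.23

Cap-side area A_cap = π/4 × (1.76 in)² = 2.433 in^2
Rod-side annular area A_ann = π/4 × (1.76² − 0.765²) = 1.973 in^2
For equal Q, v ∝ 1/A, so v_ret/v_ext = A_cap/A_ann.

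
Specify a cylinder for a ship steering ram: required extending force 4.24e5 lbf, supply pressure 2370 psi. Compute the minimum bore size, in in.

Extension force acts on the full piston face: F = P × (π/4)D².
D = √(4F / (πP)) = √(4 × 4.24e5 lbf / (π × 2370 psi))

D ≈ 15.1 in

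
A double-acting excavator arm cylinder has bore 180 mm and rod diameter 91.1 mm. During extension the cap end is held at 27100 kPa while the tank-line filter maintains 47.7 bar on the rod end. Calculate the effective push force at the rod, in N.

F ≈ 5.99e5 N

Cap-side area A_cap = π/4 × (180 mm)² = 25450 mm^2
Rod-side annular area A_ann = π/4 × (180² − 91.1²) = 18930 mm^2
Net thrust = P_cap·A_cap − P_rod·A_ann = 6.896e5 N − 90290 N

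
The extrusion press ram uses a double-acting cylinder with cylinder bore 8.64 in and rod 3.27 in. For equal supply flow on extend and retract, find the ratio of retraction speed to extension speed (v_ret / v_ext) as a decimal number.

v_ret/v_ext ≈ 1.17

Cap-side area A_cap = π/4 × (8.64 in)² = 58.63 in^2
Rod-side annular area A_ann = π/4 × (8.64² − 3.27²) = 50.23 in^2
For equal Q, v ∝ 1/A, so v_ret/v_ext = A_cap/A_ann.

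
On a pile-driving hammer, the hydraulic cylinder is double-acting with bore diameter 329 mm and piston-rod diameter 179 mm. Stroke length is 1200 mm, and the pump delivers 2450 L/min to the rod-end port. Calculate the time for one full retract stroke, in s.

t ≈ 1.76 s

Rod-side annular area A_ann = π/4 × (329² − 179²) = 59850 mm^2
Swept volume V = A × L; t = V / Q = A·L / Q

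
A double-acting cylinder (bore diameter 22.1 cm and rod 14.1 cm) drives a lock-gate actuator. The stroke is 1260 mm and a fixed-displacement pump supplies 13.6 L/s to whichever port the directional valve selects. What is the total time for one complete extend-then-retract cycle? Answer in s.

t ≈ 5.66 s

Cap-side area A_cap = π/4 × (22.1 cm)² = 383.6 cm^2
Rod-side annular area A_ann = π/4 × (22.1² − 14.1²) = 227.5 cm^2
t_ext = A_cap·L/Q = 3.554 s
t_ret = A_ann·L/Q = 2.107 s
t_cycle = t_ext + t_ret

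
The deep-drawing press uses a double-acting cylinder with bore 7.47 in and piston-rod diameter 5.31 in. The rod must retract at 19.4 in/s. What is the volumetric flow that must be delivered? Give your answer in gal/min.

Rod-side annular area A_ann = π/4 × (7.47² − 5.31²) = 21.68 in^2
Q = A × v

Q ≈ 109 gal/min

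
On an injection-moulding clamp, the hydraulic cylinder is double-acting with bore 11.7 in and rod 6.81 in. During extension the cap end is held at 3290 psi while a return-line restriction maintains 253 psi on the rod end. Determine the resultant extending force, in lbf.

Cap-side area A_cap = π/4 × (11.7 in)² = 107.5 in^2
Rod-side annular area A_ann = π/4 × (11.7² − 6.81²) = 71.09 in^2
Net thrust = P_cap·A_cap − P_rod·A_ann = 3.537e5 lbf − 17990 lbf

F ≈ 3.36e5 lbf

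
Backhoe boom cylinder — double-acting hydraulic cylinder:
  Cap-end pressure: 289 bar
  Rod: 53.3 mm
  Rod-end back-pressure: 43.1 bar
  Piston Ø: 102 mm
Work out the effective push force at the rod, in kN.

Cap-side area A_cap = π/4 × (102 mm)² = 8171 mm^2
Rod-side annular area A_ann = π/4 × (102² − 53.3²) = 5940 mm^2
Net thrust = P_cap·A_cap − P_rod·A_ann = 236.2 kN − 25.60 kN

F ≈ 211 kN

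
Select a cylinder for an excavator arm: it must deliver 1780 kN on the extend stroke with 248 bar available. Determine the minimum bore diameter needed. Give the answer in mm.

Extension force acts on the full piston face: F = P × (π/4)D².
D = √(4F / (πP)) = √(4 × 1780 kN / (π × 248 bar))

D ≈ 302 mm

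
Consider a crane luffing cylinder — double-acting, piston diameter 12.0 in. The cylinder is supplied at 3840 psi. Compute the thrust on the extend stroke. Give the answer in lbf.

Cap-side area A_cap = π/4 × (12.0 in)² = 113.1 in^2
F = P × A_cap = 3840 psi × A_cap

F ≈ 4.34e5 lbf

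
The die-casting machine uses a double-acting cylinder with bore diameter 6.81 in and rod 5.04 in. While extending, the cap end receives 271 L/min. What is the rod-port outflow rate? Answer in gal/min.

Q_out ≈ 32.4 gal/min

Cap-side area A_cap = π/4 × (6.81 in)² = 36.42 in^2
Rod-side annular area A_ann = π/4 × (6.81² − 5.04²) = 16.47 in^2
Piston speed v = Q_in/A_cap; rod-end outflow Q_out = v × A_ann = Q_in × A_ann/A_cap.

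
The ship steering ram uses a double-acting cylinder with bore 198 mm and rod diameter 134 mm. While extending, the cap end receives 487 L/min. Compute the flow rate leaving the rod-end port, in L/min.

Q_out ≈ 264 L/min

Cap-side area A_cap = π/4 × (198 mm)² = 30790 mm^2
Rod-side annular area A_ann = π/4 × (198² − 134²) = 16690 mm^2
Piston speed v = Q_in/A_cap; rod-end outflow Q_out = v × A_ann = Q_in × A_ann/A_cap.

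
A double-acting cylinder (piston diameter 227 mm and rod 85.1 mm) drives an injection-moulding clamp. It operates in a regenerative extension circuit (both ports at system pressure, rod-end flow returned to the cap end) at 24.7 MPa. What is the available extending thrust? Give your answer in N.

F ≈ 1.40e5 N

With equal pressure on both faces, forces on the annular region cancel; the net push is pressure × rod cross-section.
Rod cross-section A_rod = π/4 × (85.1 mm)² = 5688 mm^2
F = P × A_rod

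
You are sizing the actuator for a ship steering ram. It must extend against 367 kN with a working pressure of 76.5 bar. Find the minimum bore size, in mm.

Extension force acts on the full piston face: F = P × (π/4)D².
D = √(4F / (πP)) = √(4 × 367 kN / (π × 76.5 bar))

D ≈ 247 mm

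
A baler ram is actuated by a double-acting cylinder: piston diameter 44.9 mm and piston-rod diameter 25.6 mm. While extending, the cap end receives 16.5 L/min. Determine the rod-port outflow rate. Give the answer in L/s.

Q_out ≈ 0.186 L/s

Cap-side area A_cap = π/4 × (44.9 mm)² = 1583 mm^2
Rod-side annular area A_ann = π/4 × (44.9² − 25.6²) = 1069 mm^2
Piston speed v = Q_in/A_cap; rod-end outflow Q_out = v × A_ann = Q_in × A_ann/A_cap.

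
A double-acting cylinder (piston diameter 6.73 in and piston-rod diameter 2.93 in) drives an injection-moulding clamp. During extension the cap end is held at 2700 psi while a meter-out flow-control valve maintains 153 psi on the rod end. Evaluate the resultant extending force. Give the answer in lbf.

F ≈ 91600 lbf

Cap-side area A_cap = π/4 × (6.73 in)² = 35.57 in^2
Rod-side annular area A_ann = π/4 × (6.73² − 2.93²) = 28.83 in^2
Net thrust = P_cap·A_cap − P_rod·A_ann = 96050 lbf − 4411 lbf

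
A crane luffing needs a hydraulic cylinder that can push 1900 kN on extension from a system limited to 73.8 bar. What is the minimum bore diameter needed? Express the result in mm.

Extension force acts on the full piston face: F = P × (π/4)D².
D = √(4F / (πP)) = √(4 × 1900 kN / (π × 73.8 bar))

D ≈ 573 mm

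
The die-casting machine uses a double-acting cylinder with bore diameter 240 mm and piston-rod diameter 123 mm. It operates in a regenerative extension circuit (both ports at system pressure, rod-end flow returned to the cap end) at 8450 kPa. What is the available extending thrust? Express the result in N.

With equal pressure on both faces, forces on the annular region cancel; the net push is pressure × rod cross-section.
Rod cross-section A_rod = π/4 × (123 mm)² = 11880 mm^2
F = P × A_rod

F ≈ 1.00e5 N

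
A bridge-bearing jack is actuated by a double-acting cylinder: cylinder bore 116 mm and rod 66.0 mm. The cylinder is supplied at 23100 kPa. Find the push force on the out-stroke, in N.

F ≈ 2.44e5 N

Cap-side area A_cap = π/4 × (116 mm)² = 10570 mm^2
F = P × A_cap = 23100 kPa × A_cap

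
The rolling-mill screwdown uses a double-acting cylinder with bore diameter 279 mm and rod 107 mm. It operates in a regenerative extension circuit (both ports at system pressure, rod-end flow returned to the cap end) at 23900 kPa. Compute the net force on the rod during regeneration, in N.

With equal pressure on both faces, forces on the annular region cancel; the net push is pressure × rod cross-section.
Rod cross-section A_rod = π/4 × (107 mm)² = 8992 mm^2
F = P × A_rod

F ≈ 2.15e5 N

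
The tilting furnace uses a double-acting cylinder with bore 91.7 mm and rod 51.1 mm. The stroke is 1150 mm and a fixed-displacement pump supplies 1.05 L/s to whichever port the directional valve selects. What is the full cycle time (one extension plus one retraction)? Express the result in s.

Cap-side area A_cap = π/4 × (91.7 mm)² = 6604 mm^2
Rod-side annular area A_ann = π/4 × (91.7² − 51.1²) = 4553 mm^2
t_ext = A_cap·L/Q = 7.233 s
t_ret = A_ann·L/Q = 4.987 s
t_cycle = t_ext + t_ret

t ≈ 12.2 s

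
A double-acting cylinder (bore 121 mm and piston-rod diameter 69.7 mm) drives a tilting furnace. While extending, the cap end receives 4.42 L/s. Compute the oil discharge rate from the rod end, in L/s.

Q_out ≈ 2.95 L/s

Cap-side area A_cap = π/4 × (121 mm)² = 11500 mm^2
Rod-side annular area A_ann = π/4 × (121² − 69.7²) = 7683 mm^2
Piston speed v = Q_in/A_cap; rod-end outflow Q_out = v × A_ann = Q_in × A_ann/A_cap.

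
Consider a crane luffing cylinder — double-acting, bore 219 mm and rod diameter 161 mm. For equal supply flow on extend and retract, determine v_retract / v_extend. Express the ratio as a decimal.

Cap-side area A_cap = π/4 × (219 mm)² = 37670 mm^2
Rod-side annular area A_ann = π/4 × (219² − 161²) = 17310 mm^2
For equal Q, v ∝ 1/A, so v_ret/v_ext = A_cap/A_ann.

v_ret/v_ext ≈ 2.18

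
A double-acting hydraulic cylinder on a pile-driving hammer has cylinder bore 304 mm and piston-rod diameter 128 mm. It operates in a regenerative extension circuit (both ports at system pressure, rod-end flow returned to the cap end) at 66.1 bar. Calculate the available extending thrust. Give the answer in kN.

F ≈ 85.1 kN

With equal pressure on both faces, forces on the annular region cancel; the net push is pressure × rod cross-section.
Rod cross-section A_rod = π/4 × (128 mm)² = 12870 mm^2
F = P × A_rod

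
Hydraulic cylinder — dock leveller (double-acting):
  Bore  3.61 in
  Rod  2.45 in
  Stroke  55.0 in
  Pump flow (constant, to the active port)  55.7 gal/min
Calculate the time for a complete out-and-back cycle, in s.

Cap-side area A_cap = π/4 × (3.61 in)² = 10.24 in^2
Rod-side annular area A_ann = π/4 × (3.61² − 2.45²) = 5.521 in^2
t_ext = A_cap·L/Q = 2.625 s
t_ret = A_ann·L/Q = 1.416 s
t_cycle = t_ext + t_ret

t ≈ 4.04 s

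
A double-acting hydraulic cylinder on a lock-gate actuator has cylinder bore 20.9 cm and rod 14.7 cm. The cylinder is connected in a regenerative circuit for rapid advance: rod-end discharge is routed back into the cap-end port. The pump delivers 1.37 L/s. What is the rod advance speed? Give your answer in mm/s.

v ≈ 80.7 mm/s

In regeneration the rod-end outflow joins the pump flow into the cap end, so the net volume the pump must supply per unit advance equals the rod cross-section area.
Rod cross-section A_rod = π/4 × (14.7 cm)² = 169.7 cm^2
v = Q_pump / A_rod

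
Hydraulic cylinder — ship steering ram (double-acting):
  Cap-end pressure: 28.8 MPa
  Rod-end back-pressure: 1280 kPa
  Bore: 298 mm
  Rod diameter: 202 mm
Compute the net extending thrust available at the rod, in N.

F ≈ 1.96e6 N

Cap-side area A_cap = π/4 × (298 mm)² = 69750 mm^2
Rod-side annular area A_ann = π/4 × (298² − 202²) = 37700 mm^2
Net thrust = P_cap·A_cap − P_rod·A_ann = 2.009e6 N − 48250 N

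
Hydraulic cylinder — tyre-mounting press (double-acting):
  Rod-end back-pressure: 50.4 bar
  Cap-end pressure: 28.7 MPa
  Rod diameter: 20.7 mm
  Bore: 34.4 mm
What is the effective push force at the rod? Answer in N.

F ≈ 23700 N

Cap-side area A_cap = π/4 × (34.4 mm)² = 929.4 mm^2
Rod-side annular area A_ann = π/4 × (34.4² − 20.7²) = 592.9 mm^2
Net thrust = P_cap·A_cap − P_rod·A_ann = 26670 N − 2988 N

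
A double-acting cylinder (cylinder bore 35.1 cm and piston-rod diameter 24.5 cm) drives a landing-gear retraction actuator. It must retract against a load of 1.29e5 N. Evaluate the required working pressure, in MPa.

P ≈ 2.60 MPa

Rod-side annular area A_ann = π/4 × (35.1² − 24.5²) = 496.2 cm^2
Retraction: pressure acts on the annular area.
P = F / A = 1.29e5 N / A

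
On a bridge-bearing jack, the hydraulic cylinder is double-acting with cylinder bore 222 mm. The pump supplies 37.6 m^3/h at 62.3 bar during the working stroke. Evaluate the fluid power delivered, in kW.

Hydraulic power = P × Q

W ≈ 65.1 kW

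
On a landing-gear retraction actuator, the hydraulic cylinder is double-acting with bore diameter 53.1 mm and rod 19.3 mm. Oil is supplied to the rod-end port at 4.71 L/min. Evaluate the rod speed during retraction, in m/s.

v ≈ 0.0408 m/s

Rod-side annular area A_ann = π/4 × (53.1² − 19.3²) = 1922 mm^2
Flow into the rod-end port fills the annular volume.
v = Q / A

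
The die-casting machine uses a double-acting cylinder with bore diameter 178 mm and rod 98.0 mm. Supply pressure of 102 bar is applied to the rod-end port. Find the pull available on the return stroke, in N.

Rod-side annular area A_ann = π/4 × (178² − 98.0²) = 17340 mm^2
On retraction the pressure acts on the annular area (bore minus rod).
F = P × A_ann

F ≈ 1.77e5 N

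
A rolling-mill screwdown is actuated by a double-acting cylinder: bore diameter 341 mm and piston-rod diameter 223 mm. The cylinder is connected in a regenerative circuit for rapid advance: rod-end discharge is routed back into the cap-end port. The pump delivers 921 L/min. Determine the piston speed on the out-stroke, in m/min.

v ≈ 23.6 m/min

In regeneration the rod-end outflow joins the pump flow into the cap end, so the net volume the pump must supply per unit advance equals the rod cross-section area.
Rod cross-section A_rod = π/4 × (223 mm)² = 39060 mm^2
v = Q_pump / A_rod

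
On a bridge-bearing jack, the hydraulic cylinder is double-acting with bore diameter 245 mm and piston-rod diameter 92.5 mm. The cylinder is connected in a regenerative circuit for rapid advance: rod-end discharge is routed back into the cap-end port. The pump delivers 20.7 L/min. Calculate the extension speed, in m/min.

In regeneration the rod-end outflow joins the pump flow into the cap end, so the net volume the pump must supply per unit advance equals the rod cross-section area.
Rod cross-section A_rod = π/4 × (92.5 mm)² = 6720 mm^2
v = Q_pump / A_rod

v ≈ 3.08 m/min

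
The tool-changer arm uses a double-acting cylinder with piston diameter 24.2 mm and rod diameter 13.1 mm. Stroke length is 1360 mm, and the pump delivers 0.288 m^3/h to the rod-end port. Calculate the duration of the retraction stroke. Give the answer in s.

t ≈ 5.53 s

Rod-side annular area A_ann = π/4 × (24.2² − 13.1²) = 325.2 mm^2
Swept volume V = A × L; t = V / Q = A·L / Q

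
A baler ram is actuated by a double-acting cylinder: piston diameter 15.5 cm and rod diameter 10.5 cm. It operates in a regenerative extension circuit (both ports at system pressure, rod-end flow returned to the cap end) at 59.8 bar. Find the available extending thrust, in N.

With equal pressure on both faces, forces on the annular region cancel; the net push is pressure × rod cross-section.
Rod cross-section A_rod = π/4 × (10.5 cm)² = 86.59 cm^2
F = P × A_rod

F ≈ 51800 N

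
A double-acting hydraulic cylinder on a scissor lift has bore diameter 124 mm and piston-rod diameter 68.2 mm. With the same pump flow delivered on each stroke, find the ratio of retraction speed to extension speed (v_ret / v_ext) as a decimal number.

Cap-side area A_cap = π/4 × (124 mm)² = 12080 mm^2
Rod-side annular area A_ann = π/4 × (124² − 68.2²) = 8423 mm^2
For equal Q, v ∝ 1/A, so v_ret/v_ext = A_cap/A_ann.

v_ret/v_ext ≈ 1.43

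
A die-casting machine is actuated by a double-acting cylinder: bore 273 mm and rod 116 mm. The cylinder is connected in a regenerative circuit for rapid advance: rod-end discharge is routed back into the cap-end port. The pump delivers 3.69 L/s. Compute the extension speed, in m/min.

In regeneration the rod-end outflow joins the pump flow into the cap end, so the net volume the pump must supply per unit advance equals the rod cross-section area.
Rod cross-section A_rod = π/4 × (116 mm)² = 10570 mm^2
v = Q_pump / A_rod

v ≈ 20.9 m/min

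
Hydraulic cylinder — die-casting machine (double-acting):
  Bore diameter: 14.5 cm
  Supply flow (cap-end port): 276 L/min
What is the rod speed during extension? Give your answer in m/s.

Cap-side area A_cap = π/4 × (14.5 cm)² = 165.1 cm^2
v = Q / A

v ≈ 0.279 m/s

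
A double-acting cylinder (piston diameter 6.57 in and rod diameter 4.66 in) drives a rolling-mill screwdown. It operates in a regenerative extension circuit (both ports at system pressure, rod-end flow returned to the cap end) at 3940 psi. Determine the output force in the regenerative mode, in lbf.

With equal pressure on both faces, forces on the annular region cancel; the net push is pressure × rod cross-section.
Rod cross-section A_rod = π/4 × (4.66 in)² = 17.06 in^2
F = P × A_rod

F ≈ 67200 lbf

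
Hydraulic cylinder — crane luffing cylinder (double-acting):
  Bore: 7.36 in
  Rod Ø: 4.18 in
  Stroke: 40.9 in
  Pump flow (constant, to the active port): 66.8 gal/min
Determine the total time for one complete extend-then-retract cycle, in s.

Cap-side area A_cap = π/4 × (7.36 in)² = 42.54 in^2
Rod-side annular area A_ann = π/4 × (7.36² − 4.18²) = 28.82 in^2
t_ext = A_cap·L/Q = 6.766 s
t_ret = A_ann·L/Q = 4.584 s
t_cycle = t_ext + t_ret

t ≈ 11.3 s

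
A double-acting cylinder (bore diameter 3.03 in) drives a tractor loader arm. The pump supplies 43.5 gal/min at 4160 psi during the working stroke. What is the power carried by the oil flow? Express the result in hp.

Hydraulic power = P × Q

W ≈ 106 hp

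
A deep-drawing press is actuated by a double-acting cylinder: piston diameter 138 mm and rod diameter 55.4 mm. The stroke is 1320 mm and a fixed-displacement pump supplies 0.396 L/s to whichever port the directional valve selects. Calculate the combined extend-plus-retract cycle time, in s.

t ≈ 91.7 s

Cap-side area A_cap = π/4 × (138 mm)² = 14960 mm^2
Rod-side annular area A_ann = π/4 × (138² − 55.4²) = 12550 mm^2
t_ext = A_cap·L/Q = 49.86 s
t_ret = A_ann·L/Q = 41.82 s
t_cycle = t_ext + t_ret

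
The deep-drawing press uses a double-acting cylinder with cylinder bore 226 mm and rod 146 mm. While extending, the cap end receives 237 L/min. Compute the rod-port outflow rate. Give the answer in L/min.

Cap-side area A_cap = π/4 × (226 mm)² = 40110 mm^2
Rod-side annular area A_ann = π/4 × (226² − 146²) = 23370 mm^2
Piston speed v = Q_in/A_cap; rod-end outflow Q_out = v × A_ann = Q_in × A_ann/A_cap.

Q_out ≈ 138 L/min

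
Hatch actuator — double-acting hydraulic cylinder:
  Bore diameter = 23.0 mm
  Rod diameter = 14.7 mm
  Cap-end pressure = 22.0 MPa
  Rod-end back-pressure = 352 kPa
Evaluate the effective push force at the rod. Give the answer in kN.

Cap-side area A_cap = π/4 × (23.0 mm)² = 415.5 mm^2
Rod-side annular area A_ann = π/4 × (23.0² − 14.7²) = 245.8 mm^2
Net thrust = P_cap·A_cap − P_rod·A_ann = 9.140 kN − 0.08651 kN

F ≈ 9.05 kN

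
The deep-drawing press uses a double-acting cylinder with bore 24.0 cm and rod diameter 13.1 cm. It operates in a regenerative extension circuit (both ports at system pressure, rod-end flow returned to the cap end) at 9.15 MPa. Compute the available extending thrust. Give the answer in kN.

F ≈ 123 kN

With equal pressure on both faces, forces on the annular region cancel; the net push is pressure × rod cross-section.
Rod cross-section A_rod = π/4 × (13.1 cm)² = 134.8 cm^2
F = P × A_rod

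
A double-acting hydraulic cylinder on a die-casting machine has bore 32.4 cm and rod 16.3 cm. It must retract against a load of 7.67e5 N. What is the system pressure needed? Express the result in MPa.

Rod-side annular area A_ann = π/4 × (32.4² − 16.3²) = 615.8 cm^2
Retraction: pressure acts on the annular area.
P = F / A = 7.67e5 N / A

P ≈ 12.5 MPa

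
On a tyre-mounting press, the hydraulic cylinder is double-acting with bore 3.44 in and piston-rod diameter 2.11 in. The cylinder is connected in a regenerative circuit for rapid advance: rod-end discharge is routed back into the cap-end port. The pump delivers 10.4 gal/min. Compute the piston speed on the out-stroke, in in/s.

v ≈ 11.5 in/s

In regeneration the rod-end outflow joins the pump flow into the cap end, so the net volume the pump must supply per unit advance equals the rod cross-section area.
Rod cross-section A_rod = π/4 × (2.11 in)² = 3.497 in^2
v = Q_pump / A_rod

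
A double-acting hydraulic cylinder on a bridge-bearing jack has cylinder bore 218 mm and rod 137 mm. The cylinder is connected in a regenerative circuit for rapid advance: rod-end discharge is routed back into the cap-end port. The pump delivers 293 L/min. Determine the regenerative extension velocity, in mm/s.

In regeneration the rod-end outflow joins the pump flow into the cap end, so the net volume the pump must supply per unit advance equals the rod cross-section area.
Rod cross-section A_rod = π/4 × (137 mm)² = 14740 mm^2
v = Q_pump / A_rod

v ≈ 331 mm/s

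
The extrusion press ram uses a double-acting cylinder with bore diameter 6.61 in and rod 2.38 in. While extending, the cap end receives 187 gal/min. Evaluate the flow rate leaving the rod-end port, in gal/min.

Q_out ≈ 163 gal/min

Cap-side area A_cap = π/4 × (6.61 in)² = 34.32 in^2
Rod-side annular area A_ann = π/4 × (6.61² − 2.38²) = 29.87 in^2
Piston speed v = Q_in/A_cap; rod-end outflow Q_out = v × A_ann = Q_in × A_ann/A_cap.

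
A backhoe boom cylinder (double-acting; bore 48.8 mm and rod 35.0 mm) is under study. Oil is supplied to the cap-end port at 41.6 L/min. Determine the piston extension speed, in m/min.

v ≈ 22.2 m/min

Cap-side area A_cap = π/4 × (48.8 mm)² = 1870 mm^2
v = Q / A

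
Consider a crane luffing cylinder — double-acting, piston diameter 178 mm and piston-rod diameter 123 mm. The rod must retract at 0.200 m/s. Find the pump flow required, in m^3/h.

Rod-side annular area A_ann = π/4 × (178² − 123²) = 13000 mm^2
Q = A × v

Q ≈ 9.36 m^3/h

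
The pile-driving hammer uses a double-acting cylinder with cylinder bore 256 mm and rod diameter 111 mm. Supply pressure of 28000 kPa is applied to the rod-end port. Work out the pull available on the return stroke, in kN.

F ≈ 1170 kN

Rod-side annular area A_ann = π/4 × (256² − 111²) = 41790 mm^2
On retraction the pressure acts on the annular area (bore minus rod).
F = P × A_ann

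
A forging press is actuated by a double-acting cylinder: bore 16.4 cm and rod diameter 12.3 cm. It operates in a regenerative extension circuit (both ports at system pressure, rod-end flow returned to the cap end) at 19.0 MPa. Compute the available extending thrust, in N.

With equal pressure on both faces, forces on the annular region cancel; the net push is pressure × rod cross-section.
Rod cross-section A_rod = π/4 × (12.3 cm)² = 118.8 cm^2
F = P × A_rod

F ≈ 2.26e5 N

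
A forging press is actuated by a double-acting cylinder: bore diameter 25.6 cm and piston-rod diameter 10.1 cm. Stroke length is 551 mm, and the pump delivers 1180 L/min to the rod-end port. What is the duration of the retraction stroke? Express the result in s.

t ≈ 1.22 s

Rod-side annular area A_ann = π/4 × (25.6² − 10.1²) = 434.6 cm^2
Swept volume V = A × L; t = V / Q = A·L / Q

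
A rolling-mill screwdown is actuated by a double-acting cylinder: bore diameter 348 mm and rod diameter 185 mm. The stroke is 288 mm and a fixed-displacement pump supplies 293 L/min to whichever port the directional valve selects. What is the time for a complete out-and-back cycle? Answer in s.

t ≈ 9.63 s

Cap-side area A_cap = π/4 × (348 mm)² = 95110 mm^2
Rod-side annular area A_ann = π/4 × (348² − 185²) = 68230 mm^2
t_ext = A_cap·L/Q = 5.610 s
t_ret = A_ann·L/Q = 4.024 s
t_cycle = t_ext + t_ret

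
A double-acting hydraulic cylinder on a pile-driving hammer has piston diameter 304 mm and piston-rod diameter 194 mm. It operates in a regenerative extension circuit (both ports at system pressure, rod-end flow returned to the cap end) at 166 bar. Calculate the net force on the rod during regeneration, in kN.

F ≈ 491 kN

With equal pressure on both faces, forces on the annular region cancel; the net push is pressure × rod cross-section.
Rod cross-section A_rod = π/4 × (194 mm)² = 29560 mm^2
F = P × A_rod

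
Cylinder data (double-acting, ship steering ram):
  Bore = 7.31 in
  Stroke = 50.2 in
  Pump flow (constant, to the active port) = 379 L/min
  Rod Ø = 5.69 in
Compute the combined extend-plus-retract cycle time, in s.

Cap-side area A_cap = π/4 × (7.31 in)² = 41.97 in^2
Rod-side annular area A_ann = π/4 × (7.31² − 5.69²) = 16.54 in^2
t_ext = A_cap·L/Q = 5.466 s
t_ret = A_ann·L/Q = 2.154 s
t_cycle = t_ext + t_ret

t ≈ 7.62 s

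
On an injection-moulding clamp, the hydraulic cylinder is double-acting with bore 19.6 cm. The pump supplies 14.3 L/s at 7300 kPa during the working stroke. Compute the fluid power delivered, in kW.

Hydraulic power = P × Q

W ≈ 104 kW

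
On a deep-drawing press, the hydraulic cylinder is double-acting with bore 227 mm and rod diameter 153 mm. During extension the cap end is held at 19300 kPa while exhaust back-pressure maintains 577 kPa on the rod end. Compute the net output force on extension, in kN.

F ≈ 768 kN

Cap-side area A_cap = π/4 × (227 mm)² = 40470 mm^2
Rod-side annular area A_ann = π/4 × (227² − 153²) = 22090 mm^2
Net thrust = P_cap·A_cap − P_rod·A_ann = 781.1 kN − 12.74 kN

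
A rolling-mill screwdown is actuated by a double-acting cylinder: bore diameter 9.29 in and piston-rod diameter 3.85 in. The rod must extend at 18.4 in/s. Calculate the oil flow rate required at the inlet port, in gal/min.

Q ≈ 324 gal/min

Cap-side area A_cap = π/4 × (9.29 in)² = 67.78 in^2
Q = A × v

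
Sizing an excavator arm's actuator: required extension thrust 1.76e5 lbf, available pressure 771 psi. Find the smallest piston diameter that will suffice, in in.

D ≈ 17.0 in

Extension force acts on the full piston face: F = P × (π/4)D².
D = √(4F / (πP)) = √(4 × 1.76e5 lbf / (π × 771 psi))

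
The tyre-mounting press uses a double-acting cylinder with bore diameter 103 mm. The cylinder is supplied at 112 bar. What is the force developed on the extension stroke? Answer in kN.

Cap-side area A_cap = π/4 × (103 mm)² = 8332 mm^2
F = P × A_cap = 112 bar × A_cap

F ≈ 93.3 kN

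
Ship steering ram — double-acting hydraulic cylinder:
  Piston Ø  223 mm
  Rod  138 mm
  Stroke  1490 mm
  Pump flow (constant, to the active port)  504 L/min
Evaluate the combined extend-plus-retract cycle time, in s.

Cap-side area A_cap = π/4 × (223 mm)² = 39060 mm^2
Rod-side annular area A_ann = π/4 × (223² − 138²) = 24100 mm^2
t_ext = A_cap·L/Q = 6.928 s
t_ret = A_ann·L/Q = 4.275 s
t_cycle = t_ext + t_ret

t ≈ 11.2 s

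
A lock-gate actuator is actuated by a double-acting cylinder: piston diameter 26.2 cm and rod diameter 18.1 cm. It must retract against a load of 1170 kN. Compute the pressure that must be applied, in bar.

Rod-side annular area A_ann = π/4 × (26.2² − 18.1²) = 281.8 cm^2
Retraction: pressure acts on the annular area.
P = F / A = 1170 kN / A

P ≈ 415 bar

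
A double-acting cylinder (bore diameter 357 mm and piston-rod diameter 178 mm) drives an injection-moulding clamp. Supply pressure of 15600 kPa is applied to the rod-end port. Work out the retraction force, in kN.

F ≈ 1170 kN

Rod-side annular area A_ann = π/4 × (357² − 178²) = 75210 mm^2
On retraction the pressure acts on the annular area (bore minus rod).
F = P × A_ann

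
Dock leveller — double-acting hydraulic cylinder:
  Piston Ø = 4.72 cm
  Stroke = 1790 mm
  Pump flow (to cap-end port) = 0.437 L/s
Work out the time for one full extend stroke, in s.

t ≈ 7.17 s

Cap-side area A_cap = π/4 × (4.72 cm)² = 17.50 cm^2
Swept volume V = A × L; t = V / Q = A·L / Q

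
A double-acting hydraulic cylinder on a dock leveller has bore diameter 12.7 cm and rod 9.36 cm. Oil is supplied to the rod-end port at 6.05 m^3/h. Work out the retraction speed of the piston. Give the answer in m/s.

v ≈ 0.290 m/s

Rod-side annular area A_ann = π/4 × (12.7² − 9.36²) = 57.87 cm^2
Flow into the rod-end port fills the annular volume.
v = Q / A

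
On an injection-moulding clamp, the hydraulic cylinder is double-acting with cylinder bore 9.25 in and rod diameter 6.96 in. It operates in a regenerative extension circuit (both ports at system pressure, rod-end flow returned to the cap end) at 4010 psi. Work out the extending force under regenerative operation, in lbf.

With equal pressure on both faces, forces on the annular region cancel; the net push is pressure × rod cross-section.
Rod cross-section A_rod = π/4 × (6.96 in)² = 38.05 in^2
F = P × A_rod

F ≈ 1.53e5 lbf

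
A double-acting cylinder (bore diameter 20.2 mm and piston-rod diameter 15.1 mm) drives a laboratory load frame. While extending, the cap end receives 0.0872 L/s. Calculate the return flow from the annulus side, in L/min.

Cap-side area A_cap = π/4 × (20.2 mm)² = 320.5 mm^2
Rod-side annular area A_ann = π/4 × (20.2² − 15.1²) = 141.4 mm^2
Piston speed v = Q_in/A_cap; rod-end outflow Q_out = v × A_ann = Q_in × A_ann/A_cap.

Q_out ≈ 2.31 L/min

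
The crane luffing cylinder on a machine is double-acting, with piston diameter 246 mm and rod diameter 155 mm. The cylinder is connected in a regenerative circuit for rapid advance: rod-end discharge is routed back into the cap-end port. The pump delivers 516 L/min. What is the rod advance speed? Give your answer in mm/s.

v ≈ 456 mm/s

In regeneration the rod-end outflow joins the pump flow into the cap end, so the net volume the pump must supply per unit advance equals the rod cross-section area.
Rod cross-section A_rod = π/4 × (155 mm)² = 18870 mm^2
v = Q_pump / A_rod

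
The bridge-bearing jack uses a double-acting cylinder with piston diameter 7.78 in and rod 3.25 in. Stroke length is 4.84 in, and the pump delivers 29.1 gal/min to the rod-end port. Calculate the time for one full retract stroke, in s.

Rod-side annular area A_ann = π/4 × (7.78² − 3.25²) = 39.24 in^2
Swept volume V = A × L; t = V / Q = A·L / Q

t ≈ 1.70 s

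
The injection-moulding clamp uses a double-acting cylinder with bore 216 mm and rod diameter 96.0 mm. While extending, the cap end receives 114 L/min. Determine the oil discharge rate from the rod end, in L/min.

Cap-side area A_cap = π/4 × (216 mm)² = 36640 mm^2
Rod-side annular area A_ann = π/4 × (216² − 96.0²) = 29410 mm^2
Piston speed v = Q_in/A_cap; rod-end outflow Q_out = v × A_ann = Q_in × A_ann/A_cap.

Q_out ≈ 91.5 L/min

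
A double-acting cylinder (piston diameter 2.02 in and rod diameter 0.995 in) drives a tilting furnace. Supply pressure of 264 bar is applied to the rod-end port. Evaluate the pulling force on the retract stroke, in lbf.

F ≈ 9290 lbf

Rod-side annular area A_ann = π/4 × (2.02² − 0.995²) = 2.427 in^2
On retraction the pressure acts on the annular area (bore minus rod).
F = P × A_ann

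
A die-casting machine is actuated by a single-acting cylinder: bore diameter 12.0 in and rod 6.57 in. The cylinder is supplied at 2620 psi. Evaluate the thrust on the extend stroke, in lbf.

Cap-side area A_cap = π/4 × (12.0 in)² = 113.1 in^2
F = P × A_cap = 2620 psi × A_cap

F ≈ 2.96e5 lbf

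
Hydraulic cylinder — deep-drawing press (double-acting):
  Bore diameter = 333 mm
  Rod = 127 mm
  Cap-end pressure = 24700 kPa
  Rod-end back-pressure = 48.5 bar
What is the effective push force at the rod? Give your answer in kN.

F ≈ 1790 kN

Cap-side area A_cap = π/4 × (333 mm)² = 87090 mm^2
Rod-side annular area A_ann = π/4 × (333² − 127²) = 74420 mm^2
Net thrust = P_cap·A_cap − P_rod·A_ann = 2151 kN − 361.0 kN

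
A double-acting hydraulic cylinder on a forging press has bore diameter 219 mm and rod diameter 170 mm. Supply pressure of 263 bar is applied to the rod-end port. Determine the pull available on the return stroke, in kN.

Rod-side annular area A_ann = π/4 × (219² − 170²) = 14970 mm^2
On retraction the pressure acts on the annular area (bore minus rod).
F = P × A_ann

F ≈ 394 kN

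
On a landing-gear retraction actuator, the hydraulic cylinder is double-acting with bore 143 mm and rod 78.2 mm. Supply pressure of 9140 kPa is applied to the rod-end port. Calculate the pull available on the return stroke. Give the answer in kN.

F ≈ 103 kN

Rod-side annular area A_ann = π/4 × (143² − 78.2²) = 11260 mm^2
On retraction the pressure acts on the annular area (bore minus rod).
F = P × A_ann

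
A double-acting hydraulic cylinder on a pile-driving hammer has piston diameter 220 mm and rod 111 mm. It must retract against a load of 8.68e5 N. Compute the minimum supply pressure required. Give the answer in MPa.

P ≈ 30.6 MPa

Rod-side annular area A_ann = π/4 × (220² − 111²) = 28340 mm^2
Retraction: pressure acts on the annular area.
P = F / A = 8.68e5 N / A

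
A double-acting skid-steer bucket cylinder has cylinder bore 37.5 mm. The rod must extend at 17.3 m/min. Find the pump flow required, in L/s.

Cap-side area A_cap = π/4 × (37.5 mm)² = 1104 mm^2
Q = A × v

Q ≈ 0.318 L/s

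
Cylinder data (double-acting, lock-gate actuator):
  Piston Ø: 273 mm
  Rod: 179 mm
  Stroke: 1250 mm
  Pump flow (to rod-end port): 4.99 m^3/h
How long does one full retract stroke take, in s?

t ≈ 30.1 s

Rod-side annular area A_ann = π/4 × (273² − 179²) = 33370 mm^2
Swept volume V = A × L; t = V / Q = A·L / Q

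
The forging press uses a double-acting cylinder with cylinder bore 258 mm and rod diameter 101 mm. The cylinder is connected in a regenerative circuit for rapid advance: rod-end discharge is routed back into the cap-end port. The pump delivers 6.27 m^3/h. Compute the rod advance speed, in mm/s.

In regeneration the rod-end outflow joins the pump flow into the cap end, so the net volume the pump must supply per unit advance equals the rod cross-section area.
Rod cross-section A_rod = π/4 × (101 mm)² = 8012 mm^2
v = Q_pump / A_rod

v ≈ 217 mm/s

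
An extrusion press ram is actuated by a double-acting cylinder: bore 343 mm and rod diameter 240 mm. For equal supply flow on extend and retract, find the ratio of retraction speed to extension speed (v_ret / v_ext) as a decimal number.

Cap-side area A_cap = π/4 × (343 mm)² = 92400 mm^2
Rod-side annular area A_ann = π/4 × (343² − 240²) = 47160 mm^2
For equal Q, v ∝ 1/A, so v_ret/v_ext = A_cap/A_ann.

v_ret/v_ext ≈ 1.96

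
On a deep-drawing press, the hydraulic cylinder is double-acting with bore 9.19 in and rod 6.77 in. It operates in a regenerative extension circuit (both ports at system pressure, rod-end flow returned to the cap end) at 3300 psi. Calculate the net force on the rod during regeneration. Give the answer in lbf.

F ≈ 1.19e5 lbf

With equal pressure on both faces, forces on the annular region cancel; the net push is pressure × rod cross-section.
Rod cross-section A_rod = π/4 × (6.77 in)² = 36.00 in^2
F = P × A_rod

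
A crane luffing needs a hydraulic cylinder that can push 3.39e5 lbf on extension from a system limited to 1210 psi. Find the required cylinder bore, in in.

Extension force acts on the full piston face: F = P × (π/4)D².
D = √(4F / (πP)) = √(4 × 3.39e5 lbf / (π × 1210 psi))

D ≈ 18.9 in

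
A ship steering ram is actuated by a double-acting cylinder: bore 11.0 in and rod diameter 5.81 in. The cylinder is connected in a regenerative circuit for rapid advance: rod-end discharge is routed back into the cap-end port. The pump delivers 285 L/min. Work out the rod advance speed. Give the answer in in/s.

v ≈ 10.9 in/s

In regeneration the rod-end outflow joins the pump flow into the cap end, so the net volume the pump must supply per unit advance equals the rod cross-section area.
Rod cross-section A_rod = π/4 × (5.81 in)² = 26.51 in^2
v = Q_pump / A_rod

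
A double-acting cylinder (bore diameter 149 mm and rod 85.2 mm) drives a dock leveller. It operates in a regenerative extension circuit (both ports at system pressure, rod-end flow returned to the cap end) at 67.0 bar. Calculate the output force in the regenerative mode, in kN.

With equal pressure on both faces, forces on the annular region cancel; the net push is pressure × rod cross-section.
Rod cross-section A_rod = π/4 × (85.2 mm)² = 5701 mm^2
F = P × A_rod

F ≈ 38.2 kN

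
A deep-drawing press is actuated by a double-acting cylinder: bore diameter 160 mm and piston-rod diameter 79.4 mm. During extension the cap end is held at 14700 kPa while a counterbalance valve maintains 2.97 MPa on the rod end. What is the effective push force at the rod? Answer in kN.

Cap-side area A_cap = π/4 × (160 mm)² = 20110 mm^2
Rod-side annular area A_ann = π/4 × (160² − 79.4²) = 15150 mm^2
Net thrust = P_cap·A_cap − P_rod·A_ann = 295.6 kN − 45.01 kN

F ≈ 251 kN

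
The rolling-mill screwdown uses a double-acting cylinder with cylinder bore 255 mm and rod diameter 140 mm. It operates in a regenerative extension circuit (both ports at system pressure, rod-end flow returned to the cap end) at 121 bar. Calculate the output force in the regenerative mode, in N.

F ≈ 1.86e5 N

With equal pressure on both faces, forces on the annular region cancel; the net push is pressure × rod cross-section.
Rod cross-section A_rod = π/4 × (140 mm)² = 15390 mm^2
F = P × A_rod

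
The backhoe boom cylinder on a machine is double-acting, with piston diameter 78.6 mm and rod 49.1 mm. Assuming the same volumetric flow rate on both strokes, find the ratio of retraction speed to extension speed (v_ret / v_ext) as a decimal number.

v_ret/v_ext ≈ 1.64

Cap-side area A_cap = π/4 × (78.6 mm)² = 4852 mm^2
Rod-side annular area A_ann = π/4 × (78.6² − 49.1²) = 2959 mm^2
For equal Q, v ∝ 1/A, so v_ret/v_ext = A_cap/A_ann.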